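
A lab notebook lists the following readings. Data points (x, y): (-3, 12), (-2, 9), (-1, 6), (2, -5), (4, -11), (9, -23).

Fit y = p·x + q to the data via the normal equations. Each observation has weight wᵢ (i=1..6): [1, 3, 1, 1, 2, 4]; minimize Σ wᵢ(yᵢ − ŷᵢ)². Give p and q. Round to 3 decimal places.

p = -2.920, q = 2.592

Sums needed: Σwᵢ·x·x = 382, Σwᵢ·x = 36, Σwᵢ·1 = 12.
Right-hand side: Σwᵢ·x·y = -1022, Σwᵢ·y = -74.
MᵀWM·[p, q]ᵀ = MᵀWy becomes [[382, 36]; [36, 12]]·[p, q]ᵀ = [-1022, -74]ᵀ.
Eliminating q: 12·(row 1) − 36·(row 2) gives 3288·p = 12·(-1022) − 36·(-74) = -9600, so p = -400/137.
Then q = ((-74) − 36·(-400/137))/12 = 2131/822.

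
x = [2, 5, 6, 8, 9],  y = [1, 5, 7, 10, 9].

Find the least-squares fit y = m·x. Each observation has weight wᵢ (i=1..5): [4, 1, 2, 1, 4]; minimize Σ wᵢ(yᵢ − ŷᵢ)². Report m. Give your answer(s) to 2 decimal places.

m = 1.04

The normal system AᵀWA·[m]ᵀ = AᵀWy is [[501]]·[m]ᵀ = [521]ᵀ.
m = 521/501 = 1.03992.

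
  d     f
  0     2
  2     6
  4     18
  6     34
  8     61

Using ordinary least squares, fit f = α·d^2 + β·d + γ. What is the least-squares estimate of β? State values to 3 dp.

β = 0.157

XᵀX·[α, β, γ]ᵀ = Xᵀf reads: 5664·α + 800·β + 120·γ = 5440;  800·α + 120·β + 20·γ = 776;  120·α + 20·β + 5·γ = 121.
Row-reducing yields α = 25/28, β = 11/70, γ = 15/7.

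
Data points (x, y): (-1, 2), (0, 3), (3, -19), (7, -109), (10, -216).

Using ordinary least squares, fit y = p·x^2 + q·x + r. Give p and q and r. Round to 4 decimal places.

Sums needed: Σx^2·x^2 = 12483, Σx^2·x = 1369, Σx^2 = 159, Σx·x = 159, Σx = 19, Σ1 = 5.
And Σx^2·y = -27110, Σx·y = -2982, Σy = -339.
MᵀM·[p, q, r]ᵀ = Mᵀy becomes [[12483, 1369, 159]; [1369, 159, 19]; [159, 19, 5]]·[p, q, r]ᵀ = [-27110, -2982, -339]ᵀ.
Row-reducing yields p = -305021/149318, q = -226207/149318, r = 217747/74659.

p = -2.0428, q = -1.5149, r = 2.9166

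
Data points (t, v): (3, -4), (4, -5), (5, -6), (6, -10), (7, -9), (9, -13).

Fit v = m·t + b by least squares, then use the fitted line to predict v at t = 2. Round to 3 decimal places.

Entries of MᵀM: Σt·t = 216, Σt = 34, Σ1 = 6.
Moment sums: Σt·v = -302, Σv = -47.
So MᵀM·[m, b]ᵀ = Mᵀv: [[216, 34]; [34, 6]]·[m, b]ᵀ = [-302, -47]ᵀ.
Δ = 216·6 − 34² = 140.
m = ((-302)·6 − 34·(-47))/140 = -107/70; b = (216·(-47) − 34·(-302))/140 = 29/35.
At t = 2: v̂ = (-107/70)·(2) + (29/35)·(1) = -78/35.

v̂ = -2.229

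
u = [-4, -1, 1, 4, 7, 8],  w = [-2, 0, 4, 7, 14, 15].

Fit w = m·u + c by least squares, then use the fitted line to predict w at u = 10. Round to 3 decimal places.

ŵ = 17.498

The normal system AᵀA·[m, c]ᵀ = Aᵀw is [[147, 15]; [15, 6]]·[m, c]ᵀ = [258, 38]ᵀ.
Eliminating c: 6·(row 1) − 15·(row 2) gives 657·m = 6·258 − 15·38 = 978, so m = 326/219.
Then c = (38 − 15·(326/219))/6 = 572/219.
At u = 10: ŵ = (326/219)·(10) + (572/219)·(1) = 3832/219.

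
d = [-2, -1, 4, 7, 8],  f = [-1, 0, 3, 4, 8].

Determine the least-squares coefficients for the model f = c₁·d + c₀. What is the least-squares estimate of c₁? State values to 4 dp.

c₁ = 0.7391

Compute the Gram sums: Σd·d = 134, Σd = 16, Σ1 = 5.
For Xᵀf: Σd·f = 106, Σf = 14.
Normal equations: [[134, 16]; [16, 5]]·[c₁, c₀]ᵀ = [106, 14]ᵀ.
Δ = 134·5 − 16² = 414.
c₁ = (106·5 − 16·14)/414 = 17/23; c₀ = (134·14 − 16·106)/414 = 10/23.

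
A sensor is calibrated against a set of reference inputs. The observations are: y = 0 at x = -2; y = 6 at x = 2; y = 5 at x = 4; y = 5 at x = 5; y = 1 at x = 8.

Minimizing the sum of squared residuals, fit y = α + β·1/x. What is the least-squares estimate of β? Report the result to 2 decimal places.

β = 6.20

The normal system MᵀM·[α, β]ᵀ = Mᵀy is [[5, 23/40]; [23/40, 989/1600]]·[α, β]ᵀ = [17, 43/8]ᵀ.
Eliminating β: (989/1600)·(row 1) − (23/40)·(row 2) gives (69/25)·α = (989/1600)·17 − (23/40)·(43/8) = 2967/400, so α = 43/16.
Then β = ((43/8) − (23/40)·(43/16))/(989/1600) = 285/46.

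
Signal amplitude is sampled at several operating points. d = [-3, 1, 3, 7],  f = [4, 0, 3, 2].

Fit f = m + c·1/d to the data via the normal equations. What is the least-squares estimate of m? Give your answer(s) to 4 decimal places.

With design matrix M, MᵀM = [[4, 8/7]; [8/7, 548/441]] and Mᵀf = [9, -1/21]ᵀ.
Δ = 4·(548/441) − (8/7)² = 1616/441.
m = (9·(548/441) − (8/7)·(-1/21))/(1616/441) = 1239/404; c = (4·(-1/21) − (8/7)·9)/(1616/441) = -1155/404.

m = 3.0668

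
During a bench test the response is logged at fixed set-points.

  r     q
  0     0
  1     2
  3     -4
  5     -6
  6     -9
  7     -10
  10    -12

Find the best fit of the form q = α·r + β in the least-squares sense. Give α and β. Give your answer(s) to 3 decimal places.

α = -1.434, β = 0.984

Sums needed: Σr·r = 220, Σr = 32, Σ1 = 7.
For Xᵀq: Σr·q = -284, Σq = -39.
Eliminating β: 7·(row 1) − 32·(row 2) gives 516·α = 7·(-284) − 32·(-39) = -740, so α = -185/129.
Then β = ((-39) − 32·(-185/129))/7 = 127/129.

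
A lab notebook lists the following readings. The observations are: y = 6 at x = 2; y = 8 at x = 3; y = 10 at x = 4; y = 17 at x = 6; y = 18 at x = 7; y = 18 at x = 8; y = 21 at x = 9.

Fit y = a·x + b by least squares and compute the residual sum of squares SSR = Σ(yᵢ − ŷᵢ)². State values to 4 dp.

SSR = 7.4829

The normal equations are: 259·a + 39·b = 637;  39·a + 7·b = 98.
(Σx·x = 259, Σx = 39, Σ1 = 7, Σx·y = 637, Σy = 98.)
Δ = 259·7 − 39² = 292.
a = (637·7 − 39·98)/292 = 637/292; b = (259·98 − 39·637)/292 = 539/292.
Residuals: -61/292, -57/146, -167/292, 603/292, 129/146, -379/292, -35/73; SSR = 2185/292.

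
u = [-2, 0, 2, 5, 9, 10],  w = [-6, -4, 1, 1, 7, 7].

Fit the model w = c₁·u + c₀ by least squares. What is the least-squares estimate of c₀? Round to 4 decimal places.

c₀ = -3.3390

The normal system XᵀX·[c₁, c₀]ᵀ = Xᵀw is [[214, 24]; [24, 6]]·[c₁, c₀]ᵀ = [152, 6]ᵀ.
Eliminating c₀: 6·(row 1) − 24·(row 2) gives 708·c₁ = 6·152 − 24·6 = 768, so c₁ = 64/59.
Then c₀ = (6 − 24·(64/59))/6 = -197/59.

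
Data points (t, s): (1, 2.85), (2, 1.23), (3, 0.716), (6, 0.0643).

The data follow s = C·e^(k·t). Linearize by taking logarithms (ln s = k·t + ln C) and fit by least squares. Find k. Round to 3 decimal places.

With ln sᵢ as the transformed response and tᵢ as the regressor:
Over the data: Σt = 12.0000, Σ(t)² = 50.0000, Σln s = -1.8239, Σt·ln s = -16.0061.
Normal system: [[50.0000, 12.0000]; [12.0000, 4]]·[k, ln C]ᵀ = [-16.0061, -1.8239]ᵀ.
Slope k = (n·Σt·ln s − Σt·Σln s)/(n·Σ(t)² − (Σt)²) = (4·-16.0061 − 12.0000·-1.8239)/56.0000 = -0.75245; ln C = (Σln s − k·Σt)/n = 1.80135.

k = -0.752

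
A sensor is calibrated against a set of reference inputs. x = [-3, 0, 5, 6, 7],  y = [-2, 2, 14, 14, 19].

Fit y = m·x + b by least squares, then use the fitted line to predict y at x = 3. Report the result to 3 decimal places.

ŷ = 9.400

Forming AᵀA = [[119, 15]; [15, 5]] and Aᵀy = [293, 47]ᵀ gives AᵀA·[m, b]ᵀ = Aᵀy.
Δ = 119·5 − 15² = 370.
m = (293·5 − 15·47)/370 = 76/37; b = (119·47 − 15·293)/370 = 599/185.
At x = 3: ŷ = (76/37)·(3) + (599/185)·(1) = 47/5.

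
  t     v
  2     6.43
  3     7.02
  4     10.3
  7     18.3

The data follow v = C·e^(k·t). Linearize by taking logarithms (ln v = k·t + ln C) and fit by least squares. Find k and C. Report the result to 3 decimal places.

k = 0.218, C = 4.018

Let Y = ln v. Fitting Y = k·t + ln C by least squares:
AᵀA = [[78.0000, 16.0000]; [16.0000, 4]], rhs = [39.2451, 9.0488]ᵀ  (here Σt = 16.0000, Σ(t)² = 78.0000, Σln v = 9.0488, Σt·ln v = 39.2451).
Solving (det = 56.0000): k = 0.21786, ln C = 1.39077, so C = exp(1.39077) = 4.01794.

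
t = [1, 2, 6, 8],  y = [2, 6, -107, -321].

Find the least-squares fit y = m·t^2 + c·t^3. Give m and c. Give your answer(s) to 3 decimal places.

Entries of XᵀX: Σt^2·t^2 = 5409, Σt^2·t^3 = 40577, Σt^3·t^3 = 308865.
Right-hand side: Σt^2·y = -24370, Σt^3·y = -187414.
XᵀX·[m, c]ᵀ = Xᵀy becomes [[5409, 40577]; [40577, 308865]]·[m, c]ᵀ = [-24370, -187414]ᵀ.
Determinant 5409·308865 − 40577² = 24157856.
m = ((-24370)·308865 − 40577·(-187414))/24157856 = 19414457/6039464; c = (5409·(-187414) − 40577·(-24370))/24157856 = -6215209/6039464.

m = 3.215, c = -1.029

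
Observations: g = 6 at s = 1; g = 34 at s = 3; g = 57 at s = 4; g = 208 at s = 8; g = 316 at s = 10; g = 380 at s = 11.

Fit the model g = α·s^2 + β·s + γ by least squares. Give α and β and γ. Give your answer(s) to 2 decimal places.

α = 2.88, β = 2.82, γ = -0.06

Setting ∂/∂α … = 0 gives: 29075·α + 2935·β + 311·γ = 92116;  2935·α + 311·β + 37·γ = 9340;  311·α + 37·β + 6·γ = 1001.
(Σs^2·s^2 = 29075, Σs^2·s = 2935, Σs^2 = 311, Σs·s = 311, Σs = 37, Σ1 = 6, Σs^2·g = 92116, Σs·g = 9340, Σg = 1001.)
Inverting the 3×3 Gram matrix, [α, β, γ]ᵀ = [332753/115392, 325961/115392, -1093/19232]ᵀ.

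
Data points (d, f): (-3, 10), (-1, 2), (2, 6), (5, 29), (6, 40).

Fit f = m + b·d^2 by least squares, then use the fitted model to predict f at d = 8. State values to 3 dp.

XᵀX·[m, b]ᵀ = Xᵀf reads: 5·m + 75·b = 87;  75·m + 2019·b = 2281.
(Σ1 = 5, Σd^2 = 75, Σd^2·d^2 = 2019, Σf = 87, Σd^2·f = 2281.)
Δ = 5·2019 − 75² = 4470.
m = (87·2019 − 75·2281)/4470 = 763/745; b = (5·2281 − 75·87)/4470 = 488/447.
At d = 8: f̂ = (763/745)·(1) + (488/447)·(64) = 158449/2235.

f̂ = 70.894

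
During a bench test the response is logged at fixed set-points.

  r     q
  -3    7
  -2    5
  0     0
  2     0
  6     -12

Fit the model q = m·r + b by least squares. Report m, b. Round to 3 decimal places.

From the data, Σr·r = 53, Σr = 3, Σ1 = 5.
Moment sums: Σr·q = -103, Σq = 0.
MᵀM·[m, b]ᵀ = Mᵀq becomes [[53, 3]; [3, 5]]·[m, b]ᵀ = [-103, 0]ᵀ.
Eliminating b: 5·(row 1) − 3·(row 2) gives 256·m = 5·(-103) − 3·0 = -515, so m = -515/256.
Then b = (0 − 3·(-515/256))/5 = 309/256.

m = -2.012, b = 1.207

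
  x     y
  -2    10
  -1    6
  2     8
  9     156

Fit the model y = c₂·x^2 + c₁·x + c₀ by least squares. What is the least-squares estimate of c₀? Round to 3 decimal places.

c₀ = 1.899

AᵀA·[c₂, c₁, c₀]ᵀ = Aᵀy reads: 6594·c₂ + 728·c₁ + 90·c₀ = 12714;  728·c₂ + 90·c₁ + 8·c₀ = 1394;  90·c₂ + 8·c₁ + 4·c₀ = 180.
(Σx^2·x^2 = 6594, Σx^2·x = 728, Σx^2 = 90, Σx·x = 90, Σx = 8, Σ1 = 4, Σx^2·y = 12714, Σx·y = 1394, Σy = 180.)
Inverting the 3×3 Gram matrix, [c₂, c₁, c₀]ᵀ = [37252/18901, -11763/18901, 35901/18901]ᵀ.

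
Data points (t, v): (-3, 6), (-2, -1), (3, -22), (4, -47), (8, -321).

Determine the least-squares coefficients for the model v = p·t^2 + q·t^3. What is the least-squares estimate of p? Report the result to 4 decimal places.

From the data, Σt^2·t^2 = 4530, Σt^2·t^3 = 33760, Σt^3·t^3 = 267762.
For Mᵀv: Σt^2·v = -21444, Σt^3·v = -168108.
So MᵀM·[p, q]ᵀ = Mᵀv: [[4530, 33760]; [33760, 267762]]·[p, q]ᵀ = [-21444, -168108]ᵀ.
det = 4530·267762 − 33760² = 73224260.
p = ((-21444)·267762 − 33760·(-168108))/73224260 = -16640562/18306065; q = (4530·(-168108) − 33760·(-21444))/73224260 = -1878990/3661213.

p = -0.9090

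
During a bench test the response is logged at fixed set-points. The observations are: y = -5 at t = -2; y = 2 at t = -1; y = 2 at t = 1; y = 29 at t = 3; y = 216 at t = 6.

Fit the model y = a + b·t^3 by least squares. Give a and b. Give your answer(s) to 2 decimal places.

a = 2.31, b = 0.99

The normal system MᵀM·[a, b]ᵀ = Mᵀy is [[5, 235]; [235, 47451]]·[a, b]ᵀ = [244, 47479]ᵀ.
Δ = 5·47451 − 235² = 182030.
a = (244·47451 − 235·47479)/182030 = 420479/182030; b = (5·47479 − 235·244)/182030 = 36011/36406.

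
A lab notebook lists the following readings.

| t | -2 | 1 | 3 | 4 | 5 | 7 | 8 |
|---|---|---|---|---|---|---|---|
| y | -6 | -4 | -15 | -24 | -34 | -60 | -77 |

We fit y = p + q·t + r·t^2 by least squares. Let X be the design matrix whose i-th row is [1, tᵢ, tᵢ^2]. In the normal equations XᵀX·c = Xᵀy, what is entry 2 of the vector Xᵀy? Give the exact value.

Entry 2 ↔ basis t, so (Xᵀy)_{2} = Σᵢ (t)·yᵢ = (-2)·(-6) + (1)·(-4) + (3)·(-15) + (4)·(-24) + (5)·(-34) + (7)·(-60) + (8)·(-77) = -1339.

-1339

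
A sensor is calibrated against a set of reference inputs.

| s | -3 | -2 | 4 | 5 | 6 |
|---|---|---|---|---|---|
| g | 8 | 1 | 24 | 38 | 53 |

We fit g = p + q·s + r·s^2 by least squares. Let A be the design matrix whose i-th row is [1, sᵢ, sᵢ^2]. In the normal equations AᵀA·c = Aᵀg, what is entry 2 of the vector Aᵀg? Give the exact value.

578

Entry 2 ↔ basis s, so (Aᵀg)_{2} = Σᵢ (s)·gᵢ = (-3)·(8) + (-2)·(1) + (4)·(24) + (5)·(38) + (6)·(53) = 578.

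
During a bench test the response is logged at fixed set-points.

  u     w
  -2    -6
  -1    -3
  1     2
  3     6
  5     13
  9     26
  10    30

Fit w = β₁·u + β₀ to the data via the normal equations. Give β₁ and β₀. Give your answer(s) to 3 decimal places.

The normal equations are: 221·β₁ + 25·β₀ = 634;  25·β₁ + 7·β₀ = 68.
(Σu·u = 221, Σu = 25, Σ1 = 7, Σu·w = 634, Σw = 68.)
Determinant 221·7 − 25² = 922.
β₁ = (634·7 − 25·68)/922 = 1369/461; β₀ = (221·68 − 25·634)/922 = -411/461.

β₁ = 2.970, β₀ = -0.892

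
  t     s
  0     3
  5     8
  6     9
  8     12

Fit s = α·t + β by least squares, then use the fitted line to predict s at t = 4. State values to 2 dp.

Compute the Gram sums: Σt·t = 125, Σt = 19, Σ1 = 4.
And Σt·s = 190, Σs = 32.
Eliminating β: 4·(row 1) − 19·(row 2) gives 139·α = 4·190 − 19·32 = 152, so α = 152/139.
Then β = (32 − 19·(152/139))/4 = 390/139.
At t = 4: ŝ = (152/139)·(4) + (390/139)·(1) = 998/139.

ŝ = 7.18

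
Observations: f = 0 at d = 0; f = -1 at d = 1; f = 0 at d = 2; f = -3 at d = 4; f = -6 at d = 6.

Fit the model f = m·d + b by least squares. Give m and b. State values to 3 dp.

The normal equations are: 57·m + 13·b = -49;  13·m + 5·b = -10.
det = 57·5 − 13² = 116.
m = ((-49)·5 − 13·(-10))/116 = -115/116; b = (57·(-10) − 13·(-49))/116 = 67/116.

m = -0.991, b = 0.578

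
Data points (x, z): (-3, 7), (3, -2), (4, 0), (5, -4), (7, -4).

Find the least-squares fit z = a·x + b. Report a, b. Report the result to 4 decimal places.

a = -1.1514, b = 3.0845

With design matrix M, MᵀM = [[108, 16]; [16, 5]] and Mᵀz = [-75, -3]ᵀ.
Determinant 108·5 − 16² = 284.
a = ((-75)·5 − 16·(-3))/284 = -327/284; b = (108·(-3) − 16·(-75))/284 = 219/71.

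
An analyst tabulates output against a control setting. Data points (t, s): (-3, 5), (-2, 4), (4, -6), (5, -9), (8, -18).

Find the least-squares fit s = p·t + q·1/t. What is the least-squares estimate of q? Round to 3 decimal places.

With design matrix A, AᵀA = [[118, 5]; [5, 6901/14400]] and Aᵀs = [-236, -553/60]ᵀ.
Eliminating q: (6901/14400)·(row 1) − 5·(row 2) gives (227159/7200)·p = (6901/14400)·(-236) − 5·(-553/60) = -241259/3600, so p = -482518/227159.
Then q = ((-553/60) − 5·(-482518/227159))/(6901/14400) = 665520/227159.

q = 2.930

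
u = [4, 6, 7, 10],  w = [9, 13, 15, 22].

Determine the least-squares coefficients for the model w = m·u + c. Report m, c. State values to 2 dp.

m = 2.17, c = 0.08

Compute the Gram sums: Σu·u = 201, Σu = 27, Σ1 = 4.
Moment sums: Σu·w = 439, Σw = 59.
Normal equations: [[201, 27]; [27, 4]]·[m, c]ᵀ = [439, 59]ᵀ.
Δ = 201·4 − 27² = 75.
m = (439·4 − 27·59)/75 = 163/75; c = (201·59 − 27·439)/75 = 2/25.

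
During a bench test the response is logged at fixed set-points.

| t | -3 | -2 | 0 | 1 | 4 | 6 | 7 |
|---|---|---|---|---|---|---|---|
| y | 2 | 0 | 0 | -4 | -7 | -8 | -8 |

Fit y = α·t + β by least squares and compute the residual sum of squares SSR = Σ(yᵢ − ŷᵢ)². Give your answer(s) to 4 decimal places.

Normal-equation sums: Σt·t = 115, Σt = 13, Σ1 = 7.
Right-hand side: Σt·y = -142, Σy = -25.
Δ = 115·7 − 13² = 636.
α = ((-142)·7 − 13·(-25))/636 = -223/212; β = (115·(-25) − 13·(-142))/636 = -343/212.
Residuals: 49/106, -103/212, 343/212, -141/106, -249/212, -15/212, 52/53; SSR = 1523/212.

SSR = 7.1840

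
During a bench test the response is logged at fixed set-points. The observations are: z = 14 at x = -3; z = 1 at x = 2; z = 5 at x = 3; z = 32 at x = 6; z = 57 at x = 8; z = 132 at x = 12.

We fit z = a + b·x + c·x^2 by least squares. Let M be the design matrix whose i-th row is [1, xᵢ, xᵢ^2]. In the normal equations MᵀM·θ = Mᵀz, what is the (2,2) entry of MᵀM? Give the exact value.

266

Row 2 ↔ basis x, column 2 ↔ basis x, so (MᵀM)_{2,2} = Σᵢ (x)·(x) = (-3)·(-3) + (2)·(2) + (3)·(3) + (6)·(6) + (8)·(8) + (12)·(12) = 266.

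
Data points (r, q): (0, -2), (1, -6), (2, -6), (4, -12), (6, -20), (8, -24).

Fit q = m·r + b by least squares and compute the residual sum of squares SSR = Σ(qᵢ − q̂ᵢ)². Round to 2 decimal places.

SSR = 6.93

Normal-equation sums: Σr·r = 121, Σr = 21, Σ1 = 6.
Moment sums: Σr·q = -378, Σq = -70.
Normal equations: [[121, 21]; [21, 6]]·[m, b]ᵀ = [-378, -70]ᵀ.
Determinant 121·6 − 21² = 285.
m = ((-378)·6 − 21·(-70))/285 = -14/5; b = (121·(-70) − 21·(-378))/285 = -28/15.
Residuals: -2/15, -4/3, 22/15, 16/15, -4/3, 4/15; SSR = 104/15.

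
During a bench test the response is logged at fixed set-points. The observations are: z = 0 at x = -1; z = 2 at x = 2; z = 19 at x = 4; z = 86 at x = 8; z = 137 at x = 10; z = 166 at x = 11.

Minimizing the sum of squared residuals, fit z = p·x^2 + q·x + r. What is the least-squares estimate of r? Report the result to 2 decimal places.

r = -2.18

The normal equations are: 29010·p + 2914·q + 306·r = 39602;  2914·p + 306·q + 34·r = 3964;  306·p + 34·q + 6·r = 410.
(Σx^2·x^2 = 29010, Σx^2·x = 2914, Σx^2 = 306, Σx·x = 306, Σx = 34, Σ1 = 6, Σx^2·z = 39602, Σx·z = 3964, Σz = 410.)
Inverting the 3×3 Gram matrix, [p, q, r]ᵀ = [4561/3168, -2711/5280, -4321/1980]ᵀ.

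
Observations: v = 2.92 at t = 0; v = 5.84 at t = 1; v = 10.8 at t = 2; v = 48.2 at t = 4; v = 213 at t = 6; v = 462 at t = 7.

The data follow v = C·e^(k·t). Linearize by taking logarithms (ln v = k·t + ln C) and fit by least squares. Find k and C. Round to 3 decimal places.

k = 0.725, C = 2.759

Linearized form: ln v = k·t + ln C. From the 6 transformed points,
Σt = 20.0000, Σ(t)² = 106.0000, Σln v = 20.5881, Σt·ln v = 97.1420.
Equations: 106.0000·k + 20.0000·ln C = 97.1420;  20.0000·k + 6·ln C = 20.5881.
Solving (det = 236.0000): k = 0.72496, ln C = 1.01482, so C = exp(1.01482) = 2.75886.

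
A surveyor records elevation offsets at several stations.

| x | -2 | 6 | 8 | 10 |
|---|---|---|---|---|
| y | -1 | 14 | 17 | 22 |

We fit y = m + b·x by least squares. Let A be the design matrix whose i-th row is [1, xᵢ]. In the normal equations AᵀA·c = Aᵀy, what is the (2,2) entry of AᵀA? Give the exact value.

Row 2 ↔ basis x, column 2 ↔ basis x, so (AᵀA)_{2,2} = Σᵢ (x)·(x) = (-2)·(-2) + (6)·(6) + (8)·(8) + (10)·(10) = 204.

204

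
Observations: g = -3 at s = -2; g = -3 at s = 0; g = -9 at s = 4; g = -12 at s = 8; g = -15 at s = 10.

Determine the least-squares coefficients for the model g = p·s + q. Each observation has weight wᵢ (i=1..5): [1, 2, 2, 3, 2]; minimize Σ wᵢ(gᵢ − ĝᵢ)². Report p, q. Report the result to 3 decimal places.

p = -1.062, q = -3.991

Normal-equation sums: Σwᵢ·s·s = 428, Σwᵢ·s = 50, Σwᵢ·1 = 10.
And Σwᵢ·s·g = -654, Σwᵢ·g = -93.
XᵀWX·[p, q]ᵀ = XᵀWg becomes [[428, 50]; [50, 10]]·[p, q]ᵀ = [-654, -93]ᵀ.
Δ = 428·10 − 50² = 1780.
p = ((-654)·10 − 50·(-93))/1780 = -189/178; q = (428·(-93) − 50·(-654))/1780 = -1776/445.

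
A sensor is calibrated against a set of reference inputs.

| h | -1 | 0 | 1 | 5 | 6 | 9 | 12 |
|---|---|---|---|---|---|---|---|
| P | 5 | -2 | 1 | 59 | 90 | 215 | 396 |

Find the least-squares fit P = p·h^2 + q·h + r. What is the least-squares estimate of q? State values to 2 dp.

Entries of XᵀX: Σh^2·h^2 = 29220, Σh^2·h = 2798, Σh^2 = 288, Σh·h = 288, Σh = 32, Σ1 = 7.
And Σh^2·P = 79160, Σh·P = 7518, ΣP = 764.
Normal equations: [[29220, 2798, 288]; [2798, 288, 32]; [288, 32, 7]]·[p, q, r]ᵀ = [79160, 7518, 764]ᵀ.
Inverting the 3×3 Gram matrix, [p, q, r]ᵀ = [1400337/467369, -1362874/467369, -373596/467369]ᵀ.

q = -2.92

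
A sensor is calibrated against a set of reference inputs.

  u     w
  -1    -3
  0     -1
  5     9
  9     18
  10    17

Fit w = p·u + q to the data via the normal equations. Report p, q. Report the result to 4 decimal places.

p = 1.9368, q = -0.9091

Compute the Gram sums: Σu·u = 207, Σu = 23, Σ1 = 5.
Right-hand side: Σu·w = 380, Σw = 40.
XᵀX·[p, q]ᵀ = Xᵀw becomes [[207, 23]; [23, 5]]·[p, q]ᵀ = [380, 40]ᵀ.
Determinant 207·5 − 23² = 506.
p = (380·5 − 23·40)/506 = 490/253; q = (207·40 − 23·380)/506 = -10/11.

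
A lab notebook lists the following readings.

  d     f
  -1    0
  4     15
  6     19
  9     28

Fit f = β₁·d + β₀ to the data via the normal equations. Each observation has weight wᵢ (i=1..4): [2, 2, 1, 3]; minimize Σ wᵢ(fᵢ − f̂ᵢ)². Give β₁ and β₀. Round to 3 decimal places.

With design matrix X, XᵀWX = [[313, 39]; [39, 8]] and XᵀWf = [990, 133]ᵀ.
Determinant 313·8 − 39² = 983.
β₁ = (990·8 − 39·133)/983 = 2733/983; β₀ = (313·133 − 39·990)/983 = 3019/983.

β₁ = 2.780, β₀ = 3.071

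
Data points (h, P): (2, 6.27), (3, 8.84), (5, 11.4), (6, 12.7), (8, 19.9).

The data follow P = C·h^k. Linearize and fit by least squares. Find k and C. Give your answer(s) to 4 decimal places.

k = 0.7535, C = 3.6703

With ln Pᵢ as the transformed response and ln hᵢ as the regressor:
AᵀA = [[11.8122, 7.2724]; [7.2724, 5]], rhs = [18.3564, 11.9810]ᵀ  (here Σln h = 7.2724, Σ(ln h)² = 11.8122, Σln P = 11.9810, Σln h·ln P = 18.3564).
Solving (det = 6.1731): k = 0.75347, ln C = 1.30029, so C = exp(1.30029) = 3.67035.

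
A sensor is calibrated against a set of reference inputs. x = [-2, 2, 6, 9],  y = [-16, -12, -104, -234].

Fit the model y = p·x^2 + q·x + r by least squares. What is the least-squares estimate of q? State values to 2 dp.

Forming MᵀM = [[7889, 945, 125]; [945, 125, 15]; [125, 15, 4]] and Mᵀy = [-22810, -2722, -366]ᵀ gives MᵀM·[p, q, r]ᵀ = Mᵀy.
Inverting the 3×3 Gram matrix, [p, q, r]ᵀ = [-3479/1175, 5179/5875, -2678/1175]ᵀ.

q = 0.88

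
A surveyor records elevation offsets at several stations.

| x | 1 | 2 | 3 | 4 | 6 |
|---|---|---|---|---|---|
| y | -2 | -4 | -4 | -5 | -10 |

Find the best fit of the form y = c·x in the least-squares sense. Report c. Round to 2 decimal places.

From the data, Σx·x = 66.
Moment sums: Σx·y = -102.
Hence c = -102 / 66 ≈ -1.54545.

c = -1.55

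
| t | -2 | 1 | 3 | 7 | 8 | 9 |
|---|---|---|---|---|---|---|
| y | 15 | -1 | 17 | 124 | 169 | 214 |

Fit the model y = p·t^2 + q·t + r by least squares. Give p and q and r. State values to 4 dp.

Entries of AᵀA: Σt^2·t^2 = 13156, Σt^2·t = 1604, Σt^2 = 208, Σt·t = 208, Σt = 26, Σ1 = 6.
And Σt^2·y = 34438, Σt·y = 4166, Σy = 538.
So AᵀA·[p, q, r]ᵀ = Aᵀy: [[13156, 1604, 208]; [1604, 208, 26]; [208, 26, 6]]·[p, q, r]ᵀ = [34438, 4166, 538]ᵀ.
Row-reducing yields p = 53975/18262, q = -23191/9131, r = -16326/9131.

p = 2.9556, q = -2.5398, r = -1.7880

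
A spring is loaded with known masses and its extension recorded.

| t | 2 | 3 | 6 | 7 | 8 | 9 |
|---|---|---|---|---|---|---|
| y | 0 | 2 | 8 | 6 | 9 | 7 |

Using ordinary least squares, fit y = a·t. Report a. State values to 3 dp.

Compute the Gram sums: Σt·t = 243.
And Σt·y = 231.
XᵀX·[a]ᵀ = Xᵀy becomes [[243]]·[a]ᵀ = [231]ᵀ.
a = 231/243 = 0.950617.

a = 0.951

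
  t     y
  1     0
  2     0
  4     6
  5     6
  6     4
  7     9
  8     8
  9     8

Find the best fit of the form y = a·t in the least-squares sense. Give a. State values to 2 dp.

XᵀX·[a]ᵀ = Xᵀy reads: 276·a = 277.
Hence a = 277 / 276 ≈ 1.00362.

a = 1.00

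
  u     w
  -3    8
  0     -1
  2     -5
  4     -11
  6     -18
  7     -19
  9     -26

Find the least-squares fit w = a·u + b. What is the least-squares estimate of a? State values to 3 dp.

a = -2.799

Compute the Gram sums: Σu·u = 195, Σu = 25, Σ1 = 7.
Moment sums: Σu·w = -553, Σw = -72.
So MᵀM·[a, b]ᵀ = Mᵀw: [[195, 25]; [25, 7]]·[a, b]ᵀ = [-553, -72]ᵀ.
Δ = 195·7 − 25² = 740.
a = ((-553)·7 − 25·(-72))/740 = -2071/740; b = (195·(-72) − 25·(-553))/740 = -43/148.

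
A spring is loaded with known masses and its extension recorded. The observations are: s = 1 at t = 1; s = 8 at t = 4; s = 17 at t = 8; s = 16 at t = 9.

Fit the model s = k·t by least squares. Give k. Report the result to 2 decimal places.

From the data, Σt·t = 162.
Moment sums: Σt·s = 313.
Hence k = 313 / 162 ≈ 1.9321.

k = 1.93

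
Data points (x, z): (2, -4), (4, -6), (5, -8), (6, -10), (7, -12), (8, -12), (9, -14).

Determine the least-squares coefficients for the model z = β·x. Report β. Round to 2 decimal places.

Sums needed: Σx·x = 275.
Right-hand side: Σx·z = -438.
So MᵀM·[β]ᵀ = Mᵀz: [[275]]·[β]ᵀ = [-438]ᵀ.
Hence β = -438 / 275 ≈ -1.59273.

β = -1.59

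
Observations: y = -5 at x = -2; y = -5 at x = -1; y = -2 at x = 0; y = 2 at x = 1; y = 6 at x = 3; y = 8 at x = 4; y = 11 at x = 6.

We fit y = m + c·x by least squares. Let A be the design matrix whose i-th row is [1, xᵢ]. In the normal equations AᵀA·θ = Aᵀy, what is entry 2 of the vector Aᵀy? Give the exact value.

133

Entry 2 ↔ basis x, so (Aᵀy)_{2} = Σᵢ (x)·yᵢ = (-2)·(-5) + (-1)·(-5) + (0)·(-2) + (1)·(2) + (3)·(6) + (4)·(8) + (6)·(11) = 133.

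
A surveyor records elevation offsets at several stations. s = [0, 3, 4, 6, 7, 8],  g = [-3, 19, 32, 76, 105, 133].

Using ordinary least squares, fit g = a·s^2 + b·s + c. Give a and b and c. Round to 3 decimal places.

a = 2.003, b = 1.145, c = -3.097

Entries of AᵀA: Σs^2·s^2 = 8130, Σs^2·s = 1162, Σs^2 = 174, Σs·s = 174, Σs = 28, Σ1 = 6.
And Σs^2·g = 17076, Σs·g = 2440, Σg = 362.
Normal equations: [[8130, 1162, 174]; [1162, 174, 28]; [174, 28, 6]]·[a, b, c]ᵀ = [17076, 2440, 362]ᵀ.
Solving the 3×3 system (Gaussian elimination) gives a = 3347/1671, b = 3189/2785, c = -25876/8355.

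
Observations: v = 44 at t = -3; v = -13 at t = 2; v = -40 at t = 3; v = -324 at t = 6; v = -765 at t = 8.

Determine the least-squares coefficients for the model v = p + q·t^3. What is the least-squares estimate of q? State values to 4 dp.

q = -1.4972

With design matrix X, XᵀX = [[5, 736]; [736, 310322]] and Xᵀv = [-1098, -464036]ᵀ.
Eliminating q: 310322·(row 1) − 736·(row 2) gives 1009914·p = 310322·(-1098) − 736·(-464036) = 796940, so p = 398470/504957.
Then q = ((-464036) − 736·(398470/504957))/310322 = -756026/504957.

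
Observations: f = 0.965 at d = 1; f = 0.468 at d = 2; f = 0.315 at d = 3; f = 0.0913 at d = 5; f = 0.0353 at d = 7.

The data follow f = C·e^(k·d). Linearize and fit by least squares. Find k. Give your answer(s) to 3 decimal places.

k = -0.548

Let Y = ln f. Fitting Y = k·d + ln C by least squares:
Sums: Σd = 18.0000, Σ(d)² = 88.0000, Σln f = -7.6876, Σd·ln f = -40.3949.
Normal system: [[88.0000, 18.0000]; [18.0000, 5]]·[k, ln C]ᵀ = [-40.3949, -7.6876]ᵀ.
Slope k = (n·Σd·ln f − Σd·Σln f)/(n·Σ(d)² − (Σd)²) = (5·-40.3949 − 18.0000·-7.6876)/116.0000 = -0.54826; ln C = (Σln f − k·Σd)/n = 0.43622.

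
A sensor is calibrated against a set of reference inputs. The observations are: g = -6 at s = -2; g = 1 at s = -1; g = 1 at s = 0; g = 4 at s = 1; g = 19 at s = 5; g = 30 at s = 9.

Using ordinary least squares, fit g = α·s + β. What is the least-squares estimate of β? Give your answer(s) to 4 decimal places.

The normal system XᵀX·[α, β]ᵀ = Xᵀg is [[112, 12]; [12, 6]]·[α, β]ᵀ = [380, 49]ᵀ.
Determinant 112·6 − 12² = 528.
α = (380·6 − 12·49)/528 = 141/44; β = (112·49 − 12·380)/528 = 58/33.

β = 1.7576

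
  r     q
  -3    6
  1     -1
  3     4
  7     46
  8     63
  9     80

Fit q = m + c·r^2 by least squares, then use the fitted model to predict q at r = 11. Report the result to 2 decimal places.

Normal-equation sums: Σ1 = 6, Σr^2 = 213, Σr^2·r^2 = 13221.
Moment sums: Σq = 198, Σr^2·q = 12855.
det = 6·13221 − 213² = 33957.
m = (198·13221 − 213·12855)/33957 = -13373/3773; c = (6·12855 − 213·198)/33957 = 3884/3773.
At r = 11: q̂ = (-13373/3773)·(1) + (3884/3773)·(121) = 456591/3773.

q̂ = 121.02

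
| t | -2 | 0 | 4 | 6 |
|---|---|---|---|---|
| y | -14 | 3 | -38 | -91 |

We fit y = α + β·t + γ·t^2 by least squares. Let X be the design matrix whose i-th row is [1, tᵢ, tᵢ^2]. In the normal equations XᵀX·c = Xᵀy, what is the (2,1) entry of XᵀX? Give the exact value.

Row 2 ↔ basis t, column 1 ↔ basis 1, so (XᵀX)_{2,1} = Σᵢ t = (-2)·(1) + (0)·(1) + (4)·(1) + (6)·(1) = 8.

8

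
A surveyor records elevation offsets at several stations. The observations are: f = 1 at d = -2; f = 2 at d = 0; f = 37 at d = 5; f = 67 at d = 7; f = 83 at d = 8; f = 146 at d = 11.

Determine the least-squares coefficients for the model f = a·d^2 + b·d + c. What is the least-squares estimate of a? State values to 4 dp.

a = 0.9844

Sums needed: Σd^2·d^2 = 21779, Σd^2·d = 2303, Σd^2 = 263, Σd·d = 263, Σd = 29, Σ1 = 6.
And Σd^2·f = 27190, Σd·f = 2922, Σf = 336.
AᵀA·[a, b, c]ᵀ = Aᵀf becomes [[21779, 2303, 263]; [2303, 263, 29]; [263, 29, 6]]·[a, b, c]ᵀ = [27190, 2922, 336]ᵀ.
Solving the 3×3 system (Gaussian elimination) gives a = 35893/36462, b = 83789/36462, c = 10597/6077.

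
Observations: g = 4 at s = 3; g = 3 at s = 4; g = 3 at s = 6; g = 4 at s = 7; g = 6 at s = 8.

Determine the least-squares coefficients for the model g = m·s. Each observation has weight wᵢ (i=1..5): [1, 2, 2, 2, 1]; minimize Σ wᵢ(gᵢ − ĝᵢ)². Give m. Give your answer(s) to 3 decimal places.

m = 0.640

The normal system MᵀWM·[m]ᵀ = MᵀWg is [[275]]·[m]ᵀ = [176]ᵀ.
m = 176/275 = 0.64.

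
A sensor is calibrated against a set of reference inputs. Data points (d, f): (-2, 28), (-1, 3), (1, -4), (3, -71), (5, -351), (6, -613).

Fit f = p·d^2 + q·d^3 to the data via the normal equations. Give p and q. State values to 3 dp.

The normal equations are: 2020·p + 11112·q = -31371;  11112·p + 63076·q = -178431.
Determinant 2020·63076 − 11112² = 3936976.
p = ((-31371)·63076 − 11112·(-178431))/3936976 = 992019/984244; q = (2020·(-178431) − 11112·(-31371))/3936976 = -2959017/984244.

p = 1.008, q = -3.006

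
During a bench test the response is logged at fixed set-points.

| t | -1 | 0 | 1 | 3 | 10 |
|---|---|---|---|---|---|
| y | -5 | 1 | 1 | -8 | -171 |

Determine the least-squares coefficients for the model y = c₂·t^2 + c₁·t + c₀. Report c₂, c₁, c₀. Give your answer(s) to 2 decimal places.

Compute the Gram sums: Σt^2·t^2 = 10083, Σt^2·t = 1027, Σt^2 = 111, Σt·t = 111, Σt = 13, Σ1 = 5.
Moment sums: Σt^2·y = -17176, Σt·y = -1728, Σy = -182.
So XᵀX·[c₂, c₁, c₀]ᵀ = Xᵀy: [[10083, 1027, 111]; [1027, 111, 13]; [111, 13, 5]]·[c₂, c₁, c₀]ᵀ = [-17176, -1728, -182]ᵀ.
Row-reducing yields c₂ = -109405/53671, c₁ = 174071/53671, c₀ = 22582/53671.

c₂ = -2.04, c₁ = 3.24, c₀ = 0.42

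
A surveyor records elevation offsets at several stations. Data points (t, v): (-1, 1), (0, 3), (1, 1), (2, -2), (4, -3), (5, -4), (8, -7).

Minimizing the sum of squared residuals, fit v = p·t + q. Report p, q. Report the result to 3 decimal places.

p = -1.046, q = 1.267

Forming AᵀA = [[111, 19]; [19, 7]] and Aᵀv = [-92, -11]ᵀ gives AᵀA·[p, q]ᵀ = Aᵀv.
Eliminating q: 7·(row 1) − 19·(row 2) gives 416·p = 7·(-92) − 19·(-11) = -435, so p = -435/416.
Then q = ((-11) − 19·(-435/416))/7 = 527/416.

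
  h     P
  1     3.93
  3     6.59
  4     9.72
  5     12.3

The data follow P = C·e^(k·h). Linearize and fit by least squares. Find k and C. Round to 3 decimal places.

With ln Pᵢ as the transformed response and hᵢ as the regressor:
Σh = 13.0000, Σ(h)² = 51.0000, Σln P = 8.0380, Σh·ln P = 28.6700.
Equations: 51.0000·k + 13.0000·ln C = 28.6700;  13.0000·k + 4·ln C = 8.0380.
Δ = 51.0000·4 − (13.0000)² = 35.0000; k = (28.6700·4 − 13.0000·8.0380)/35.0000 = 0.29104, ln C = (51.0000·8.0380 − 13.0000·28.6700)/35.0000 = 1.06361, so C = exp(1.06361) = 2.89681.

k = 0.291, C = 2.897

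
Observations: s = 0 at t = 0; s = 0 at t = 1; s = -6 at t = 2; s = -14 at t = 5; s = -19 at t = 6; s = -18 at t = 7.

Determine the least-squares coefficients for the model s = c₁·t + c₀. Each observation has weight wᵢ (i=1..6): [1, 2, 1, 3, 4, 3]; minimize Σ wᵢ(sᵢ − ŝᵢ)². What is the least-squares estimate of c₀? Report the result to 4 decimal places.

Forming AᵀWA = [[372, 64]; [64, 14]] and AᵀWs = [-1056, -178]ᵀ gives AᵀWA·[c₁, c₀]ᵀ = AᵀWs.
Δ = 372·14 − 64² = 1112.
c₁ = ((-1056)·14 − 64·(-178))/1112 = -424/139; c₀ = (372·(-178) − 64·(-1056))/1112 = 171/139.

c₀ = 1.2302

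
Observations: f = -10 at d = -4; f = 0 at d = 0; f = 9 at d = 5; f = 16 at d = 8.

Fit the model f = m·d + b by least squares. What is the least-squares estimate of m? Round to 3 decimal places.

m = 2.115

Sums needed: Σd·d = 105, Σd = 9, Σ1 = 4.
And Σd·f = 213, Σf = 15.
Eliminating b: 4·(row 1) − 9·(row 2) gives 339·m = 4·213 − 9·15 = 717, so m = 239/113.
Then b = (15 − 9·(239/113))/4 = -114/113.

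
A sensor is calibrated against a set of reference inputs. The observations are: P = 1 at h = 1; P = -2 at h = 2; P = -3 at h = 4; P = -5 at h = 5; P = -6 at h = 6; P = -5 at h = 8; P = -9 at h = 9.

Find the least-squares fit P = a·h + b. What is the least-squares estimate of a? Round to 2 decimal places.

From the data, Σh·h = 227, Σh = 35, Σ1 = 7.
For MᵀP: Σh·P = -197, ΣP = -29.
det = 227·7 − 35² = 364.
a = ((-197)·7 − 35·(-29))/364 = -1; b = (227·(-29) − 35·(-197))/364 = 6/7.

a = -1.00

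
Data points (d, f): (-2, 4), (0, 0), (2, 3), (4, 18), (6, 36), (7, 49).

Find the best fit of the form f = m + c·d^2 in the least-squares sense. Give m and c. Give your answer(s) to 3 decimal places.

m = 0.078, c = 1.005

Setting ∂/∂m … = 0 gives: 6·m + 109·c = 110;  109·m + 3985·c = 4013.
(Σ1 = 6, Σd^2 = 109, Σd^2·d^2 = 3985, Σf = 110, Σd^2·f = 4013.)
det = 6·3985 − 109² = 12029.
m = (110·3985 − 109·4013)/12029 = 933/12029; c = (6·4013 − 109·110)/12029 = 12088/12029.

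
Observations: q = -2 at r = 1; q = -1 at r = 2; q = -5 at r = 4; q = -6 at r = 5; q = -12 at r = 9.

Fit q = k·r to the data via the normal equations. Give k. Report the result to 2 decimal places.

k = -1.28

Entries of AᵀA: Σr·r = 127.
For Aᵀq: Σr·q = -162.
So AᵀA·[k]ᵀ = Aᵀq: [[127]]·[k]ᵀ = [-162]ᵀ.
k = (-162)/127 = -1.27559.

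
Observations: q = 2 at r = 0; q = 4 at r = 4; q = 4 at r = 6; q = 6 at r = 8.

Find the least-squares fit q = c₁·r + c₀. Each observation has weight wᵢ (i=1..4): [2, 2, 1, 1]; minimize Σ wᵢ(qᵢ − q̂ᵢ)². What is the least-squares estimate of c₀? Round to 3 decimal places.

c₀ = 2.000

The normal system XᵀWX·[c₁, c₀]ᵀ = XᵀWq is [[132, 22]; [22, 6]]·[c₁, c₀]ᵀ = [104, 22]ᵀ.
Eliminating c₀: 6·(row 1) − 22·(row 2) gives 308·c₁ = 6·104 − 22·22 = 140, so c₁ = 5/11.
Then c₀ = (22 − 22·(5/11))/6 = 2.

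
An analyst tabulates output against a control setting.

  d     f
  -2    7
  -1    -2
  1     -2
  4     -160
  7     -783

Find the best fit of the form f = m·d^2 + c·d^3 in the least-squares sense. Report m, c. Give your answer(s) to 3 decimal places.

Entries of XᵀX: Σd^2·d^2 = 2675, Σd^2·d^3 = 17799, Σd^3·d^3 = 121811.
And Σd^2·f = -40903, Σd^3·f = -278865.
XᵀX·[m, c]ᵀ = Xᵀf becomes [[2675, 17799]; [17799, 121811]]·[m, c]ᵀ = [-40903, -278865]ᵀ.
Δ = 2675·121811 − 17799² = 9040024.
m = ((-40903)·121811 − 17799·(-278865))/9040024 = -9458599/4520012; c = (2675·(-278865) − 17799·(-40903))/9040024 = -8965689/4520012.

m = -2.093, c = -1.984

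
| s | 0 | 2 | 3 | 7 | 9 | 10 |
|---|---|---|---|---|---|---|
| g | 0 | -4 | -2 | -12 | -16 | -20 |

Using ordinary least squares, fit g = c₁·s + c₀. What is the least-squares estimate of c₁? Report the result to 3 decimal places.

Compute the Gram sums: Σs·s = 243, Σs = 31, Σ1 = 6.
And Σs·g = -442, Σg = -54.
Determinant 243·6 − 31² = 497.
c₁ = ((-442)·6 − 31·(-54))/497 = -978/497; c₀ = (243·(-54) − 31·(-442))/497 = 580/497.

c₁ = -1.968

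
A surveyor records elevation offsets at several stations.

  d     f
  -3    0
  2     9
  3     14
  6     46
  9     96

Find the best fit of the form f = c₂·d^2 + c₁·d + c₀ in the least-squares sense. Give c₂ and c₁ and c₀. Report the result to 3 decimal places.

c₂ = 0.923, c₁ = 2.408, c₀ = -0.850

AᵀA·[c₂, c₁, c₀]ᵀ = Aᵀf reads: 8035·c₂ + 953·c₁ + 139·c₀ = 9594;  953·c₂ + 139·c₁ + 17·c₀ = 1200;  139·c₂ + 17·c₁ + 5·c₀ = 165.
(Σd^2·d^2 = 8035, Σd^2·d = 953, Σd^2 = 139, Σd·d = 139, Σd = 17, Σ1 = 5, Σd^2·f = 9594, Σd·f = 1200, Σf = 165.)
Solving the 3×3 system (Gaussian elimination) gives c₂ = 41497/44952, c₁ = 108241/44952, c₀ = -3185/3746.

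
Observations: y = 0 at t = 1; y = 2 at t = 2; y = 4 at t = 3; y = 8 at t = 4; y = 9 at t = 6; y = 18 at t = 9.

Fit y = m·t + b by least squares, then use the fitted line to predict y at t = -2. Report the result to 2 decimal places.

Entries of MᵀM: Σt·t = 147, Σt = 25, Σ1 = 6.
Moment sums: Σt·y = 264, Σy = 41.
So MᵀM·[m, b]ᵀ = Mᵀy: [[147, 25]; [25, 6]]·[m, b]ᵀ = [264, 41]ᵀ.
Eliminating b: 6·(row 1) − 25·(row 2) gives 257·m = 6·264 − 25·41 = 559, so m = 559/257.
Then b = (41 − 25·(559/257))/6 = -573/257.
At t = -2: ŷ = (559/257)·(-2) + (-573/257)·(1) = -1691/257.

ŷ = -6.58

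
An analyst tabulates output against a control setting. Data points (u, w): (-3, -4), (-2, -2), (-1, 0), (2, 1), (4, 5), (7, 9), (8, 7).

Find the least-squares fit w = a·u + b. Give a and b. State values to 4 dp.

From the data, Σu·u = 147, Σu = 15, Σ1 = 7.
Right-hand side: Σu·w = 157, Σw = 16.
XᵀX·[a, b]ᵀ = Xᵀw becomes [[147, 15]; [15, 7]]·[a, b]ᵀ = [157, 16]ᵀ.
Δ = 147·7 − 15² = 804.
a = (157·7 − 15·16)/804 = 859/804; b = (147·16 − 15·157)/804 = -1/268.

a = 1.0684, b = -0.0037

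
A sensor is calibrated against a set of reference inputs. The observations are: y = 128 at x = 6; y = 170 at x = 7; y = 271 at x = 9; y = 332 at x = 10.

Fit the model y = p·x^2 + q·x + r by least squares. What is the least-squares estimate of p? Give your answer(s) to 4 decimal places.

p = 3.1667

Setting ∂/∂p … = 0 gives: 20258·p + 2288·q + 266·r = 68089;  2288·p + 266·q + 32·r = 7717;  266·p + 32·q + 4·r = 901.
Solving the 3×3 system (Gaussian elimination) gives p = 19/6, q = 7/30, r = 64/5.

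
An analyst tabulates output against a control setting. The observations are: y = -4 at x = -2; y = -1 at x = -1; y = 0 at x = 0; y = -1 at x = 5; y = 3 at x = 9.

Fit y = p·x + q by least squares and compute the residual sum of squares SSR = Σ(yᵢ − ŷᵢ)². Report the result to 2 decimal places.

MᵀM·[p, q]ᵀ = Mᵀy reads: 111·p + 11·q = 31;  11·p + 5·q = -3.
Determinant 111·5 − 11² = 434.
p = (31·5 − 11·(-3))/434 = 94/217; q = (111·(-3) − 11·31)/434 = -337/217.
Residuals: -49/31, 214/217, 337/217, -50/31, 142/217; SSR = 1934/217.

SSR = 8.91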